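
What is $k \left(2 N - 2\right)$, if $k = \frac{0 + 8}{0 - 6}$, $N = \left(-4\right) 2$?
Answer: $24$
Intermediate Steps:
$N = -8$
$k = - \frac{4}{3}$ ($k = \frac{8}{-6} = 8 \left(- \frac{1}{6}\right) = - \frac{4}{3} \approx -1.3333$)
$k \left(2 N - 2\right) = - \frac{4 \left(2 \left(-8\right) - 2\right)}{3} = - \frac{4 \left(-16 - 2\right)}{3} = \left(- \frac{4}{3}\right) \left(-18\right) = 24$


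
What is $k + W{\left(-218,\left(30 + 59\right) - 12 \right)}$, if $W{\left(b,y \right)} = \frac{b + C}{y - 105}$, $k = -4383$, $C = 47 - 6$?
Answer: $- \frac{122547}{28} \approx -4376.7$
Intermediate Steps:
$C = 41$
$W{\left(b,y \right)} = \frac{41 + b}{-105 + y}$ ($W{\left(b,y \right)} = \frac{b + 41}{y - 105} = \frac{41 + b}{-105 + y}$)
$k + W{\left(-218,\left(30 + 59\right) - 12 \right)} = -4383 + \frac{41 - 218}{-105 + \left(\left(30 + 59\right) - 12\right)} = -4383 + \frac{1}{-105 + \left(89 - 12\right)} \left(-177\right) = -4383 + \frac{1}{-105 + 77} \left(-177\right) = -4383 + \frac{1}{-28} \left(-177\right) = -4383 - - \frac{177}{28} = -4383 + \frac{177}{28} = - \frac{122547}{28}$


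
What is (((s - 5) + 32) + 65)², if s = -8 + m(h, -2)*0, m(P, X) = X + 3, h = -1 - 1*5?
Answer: 7056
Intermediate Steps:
h = -6 (h = -1 - 5 = -6)
m(P, X) = 3 + X
s = -8 (s = -8 + (3 - 2)*0 = -8 + 1*0 = -8 + 0 = -8)
(((s - 5) + 32) + 65)² = (((-8 - 5) + 32) + 65)² = ((-13 + 32) + 65)² = (19 + 65)² = 84² = 7056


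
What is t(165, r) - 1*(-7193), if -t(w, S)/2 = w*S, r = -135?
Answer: 51743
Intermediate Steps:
t(w, S) = -2*S*w (t(w, S) = -2*w*S = -2*S*w)
t(165, r) - 1*(-7193) = -2*(-135)*165 - 1*(-7193) = 44550 + 7193 = 51743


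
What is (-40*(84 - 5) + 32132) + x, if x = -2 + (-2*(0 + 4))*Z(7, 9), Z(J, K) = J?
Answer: 28914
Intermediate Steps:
x = -58 (x = -2 - 2*(0 + 4)*7 = -2 - 2*4*7 = -2 - 8*7 = -2 - 56 = -58)
(-40*(84 - 5) + 32132) + x = (-40*(84 - 5) + 32132) - 58 = (-40*79 + 32132) - 58 = (-3160 + 32132) - 58 = 28972 - 58 = 28914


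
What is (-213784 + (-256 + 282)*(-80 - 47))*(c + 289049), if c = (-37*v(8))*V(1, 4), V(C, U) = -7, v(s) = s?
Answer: -63198293406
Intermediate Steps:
c = 2072 (c = -37*8*(-7) = -296*(-7) = 2072)
(-213784 + (-256 + 282)*(-80 - 47))*(c + 289049) = (-213784 + (-256 + 282)*(-80 - 47))*(2072 + 289049) = (-213784 + 26*(-127))*291121 = (-213784 - 3302)*291121 = -217086*291121 = -63198293406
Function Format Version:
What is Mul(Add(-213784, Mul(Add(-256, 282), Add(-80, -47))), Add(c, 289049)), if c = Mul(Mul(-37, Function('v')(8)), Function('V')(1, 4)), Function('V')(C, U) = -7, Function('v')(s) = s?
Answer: -63198293406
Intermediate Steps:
c = 2072 (c = Mul(Mul(-37, 8), -7) = Mul(-296, -7) = 2072)
Mul(Add(-213784, Mul(Add(-256, 282), Add(-80, -47))), Add(c, 289049)) = Mul(Add(-213784, Mul(Add(-256, 282), Add(-80, -47))), Add(2072, 289049)) = Mul(Add(-213784, Mul(26, -127)), 291121) = Mul(Add(-213784, -3302), 291121) = Mul(-217086, 291121) = -63198293406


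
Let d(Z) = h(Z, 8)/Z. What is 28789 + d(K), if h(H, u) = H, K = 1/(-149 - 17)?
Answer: 28790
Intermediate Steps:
K = -1/166 (K = 1/(-166) = -1/166 ≈ -0.0060241)
d(Z) = 1 (d(Z) = Z/Z = 1)
28789 + d(K) = 28789 + 1 = 28790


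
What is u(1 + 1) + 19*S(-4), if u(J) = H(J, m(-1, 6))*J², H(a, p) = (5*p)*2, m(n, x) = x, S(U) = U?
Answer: 164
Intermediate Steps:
H(a, p) = 10*p
u(J) = 60*J² (u(J) = (10*6)*J² = 60*J²)
u(1 + 1) + 19*S(-4) = 60*(1 + 1)² + 19*(-4) = 60*2² - 76 = 60*4 - 76 = 240 - 76 = 164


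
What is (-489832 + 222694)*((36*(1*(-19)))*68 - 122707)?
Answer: 45204825222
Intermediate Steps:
(-489832 + 222694)*((36*(1*(-19)))*68 - 122707) = -267138*((36*(-19))*68 - 122707) = -267138*(-684*68 - 122707) = -267138*(-46512 - 122707) = -267138*(-169219) = 45204825222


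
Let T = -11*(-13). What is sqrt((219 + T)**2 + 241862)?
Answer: 3*sqrt(41434) ≈ 610.66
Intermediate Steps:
T = 143
sqrt((219 + T)**2 + 241862) = sqrt((219 + 143)**2 + 241862) = sqrt(362**2 + 241862) = sqrt(131044 + 241862) = sqrt(372906) = 3*sqrt(41434)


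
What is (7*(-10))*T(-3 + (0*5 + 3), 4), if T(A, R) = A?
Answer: 0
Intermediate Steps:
(7*(-10))*T(-3 + (0*5 + 3), 4) = (7*(-10))*(-3 + (0*5 + 3)) = -70*(-3 + (0 + 3)) = -70*(-3 + 3) = -70*0 = 0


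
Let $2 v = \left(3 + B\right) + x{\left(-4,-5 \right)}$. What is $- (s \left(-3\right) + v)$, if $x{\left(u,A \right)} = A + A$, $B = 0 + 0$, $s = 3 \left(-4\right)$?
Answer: $- \frac{65}{2} \approx -32.5$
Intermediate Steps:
$s = -12$
$B = 0$
$x{\left(u,A \right)} = 2 A$
$v = - \frac{7}{2}$ ($v = \frac{\left(3 + 0\right) + 2 \left(-5\right)}{2} = \frac{3 - 10}{2} = \frac{1}{2} \left(-7\right) = - \frac{7}{2} \approx -3.5$)
$- (s \left(-3\right) + v) = - (\left(-12\right) \left(-3\right) - \frac{7}{2}) = - (36 - \frac{7}{2}) = \left(-1\right) \frac{65}{2} = - \frac{65}{2}$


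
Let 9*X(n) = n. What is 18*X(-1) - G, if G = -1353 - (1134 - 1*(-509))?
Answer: 2994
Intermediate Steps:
X(n) = n/9
G = -2996 (G = -1353 - (1134 + 509) = -1353 - 1*1643 = -1353 - 1643 = -2996)
18*X(-1) - G = 18*((1/9)*(-1)) - 1*(-2996) = 18*(-1/9) + 2996 = -2 + 2996 = 2994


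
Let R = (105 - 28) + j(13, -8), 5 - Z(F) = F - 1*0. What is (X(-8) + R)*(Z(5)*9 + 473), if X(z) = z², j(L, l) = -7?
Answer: 63382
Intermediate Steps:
Z(F) = 5 - F (Z(F) = 5 - (F - 1*0) = 5 - (F + 0) = 5 - F)
R = 70 (R = (105 - 28) - 7 = 77 - 7 = 70)
(X(-8) + R)*(Z(5)*9 + 473) = ((-8)² + 70)*((5 - 1*5)*9 + 473) = (64 + 70)*((5 - 5)*9 + 473) = 134*(0*9 + 473) = 134*(0 + 473) = 134*473 = 63382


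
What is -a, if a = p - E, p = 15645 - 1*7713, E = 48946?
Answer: 41014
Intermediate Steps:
p = 7932 (p = 15645 - 7713 = 7932)
a = -41014 (a = 7932 - 1*48946 = 7932 - 48946 = -41014)
-a = -1*(-41014) = 41014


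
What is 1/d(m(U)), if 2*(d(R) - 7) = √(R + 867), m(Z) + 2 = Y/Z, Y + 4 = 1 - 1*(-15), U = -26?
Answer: -364/8691 + 2*√146107/8691 ≈ 0.046080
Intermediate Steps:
Y = 12 (Y = -4 + (1 - 1*(-15)) = -4 + (1 + 15) = -4 + 16 = 12)
m(Z) = -2 + 12/Z
d(R) = 7 + √(867 + R)/2 (d(R) = 7 + √(R + 867)/2 = 7 + √(867 + R)/2)
1/d(m(U)) = 1/(7 + √(867 + (-2 + 12/(-26)))/2) = 1/(7 + √(867 + (-2 + 12*(-1/26)))/2) = 1/(7 + √(867 + (-2 - 6/13))/2) = 1/(7 + √(867 - 32/13)/2) = 1/(7 + √(11239/13)/2) = 1/(7 + (√146107/13)/2) = 1/(7 + √146107/26)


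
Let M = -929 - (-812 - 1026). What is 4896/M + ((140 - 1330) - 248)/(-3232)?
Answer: 9423/1616 ≈ 5.8311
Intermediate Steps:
M = 909 (M = -929 - 1*(-1838) = -929 + 1838 = 909)
4896/M + ((140 - 1330) - 248)/(-3232) = 4896/909 + ((140 - 1330) - 248)/(-3232) = 4896*(1/909) + (-1190 - 248)*(-1/3232) = 544/101 - 1438*(-1/3232) = 544/101 + 719/1616 = 9423/1616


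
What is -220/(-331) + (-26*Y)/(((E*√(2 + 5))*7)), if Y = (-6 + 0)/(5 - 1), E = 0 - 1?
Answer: 220/331 - 39*√7/49 ≈ -1.4411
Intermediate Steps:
E = -1
Y = -3/2 (Y = -6/4 = -6*¼ = -3/2 ≈ -1.5000)
-220/(-331) + (-26*Y)/(((E*√(2 + 5))*7)) = -220/(-331) + (-26*(-3/2))/((-√(2 + 5)*7)) = -220*(-1/331) + 39/((-√7*7)) = 220/331 + 39/((-7*√7)) = 220/331 + 39*(-√7/49) = 220/331 - 39*√7/49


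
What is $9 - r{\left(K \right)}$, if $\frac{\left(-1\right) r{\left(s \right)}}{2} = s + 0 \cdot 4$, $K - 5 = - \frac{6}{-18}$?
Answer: $\frac{59}{3} \approx 19.667$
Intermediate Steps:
$K = \frac{16}{3}$ ($K = 5 - \frac{6}{-18} = 5 - - \frac{1}{3} = 5 + \frac{1}{3} = \frac{16}{3} \approx 5.3333$)
$r{\left(s \right)} = - 2 s$ ($r{\left(s \right)} = - 2 \left(s + 0 \cdot 4\right) = - 2 \left(s + 0\right) = - 2 s$)
$9 - r{\left(K \right)} = 9 - \left(-2\right) \frac{16}{3} = 9 - - \frac{32}{3} = 9 + \frac{32}{3} = \frac{59}{3}$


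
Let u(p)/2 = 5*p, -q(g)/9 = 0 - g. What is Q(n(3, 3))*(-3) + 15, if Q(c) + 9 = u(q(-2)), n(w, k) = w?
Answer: 582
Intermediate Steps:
q(g) = 9*g (q(g) = -9*(0 - g) = -(-9)*g = 9*g)
u(p) = 10*p (u(p) = 2*(5*p) = 10*p)
Q(c) = -189 (Q(c) = -9 + 10*(9*(-2)) = -9 + 10*(-18) = -9 - 180 = -189)
Q(n(3, 3))*(-3) + 15 = -189*(-3) + 15 = 567 + 15 = 582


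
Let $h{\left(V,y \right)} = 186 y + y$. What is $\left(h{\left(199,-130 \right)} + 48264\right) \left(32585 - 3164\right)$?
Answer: $704750634$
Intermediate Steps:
$h{\left(V,y \right)} = 187 y$
$\left(h{\left(199,-130 \right)} + 48264\right) \left(32585 - 3164\right) = \left(187 \left(-130\right) + 48264\right) \left(32585 - 3164\right) = \left(-24310 + 48264\right) 29421 = 23954 \cdot 29421 = 704750634$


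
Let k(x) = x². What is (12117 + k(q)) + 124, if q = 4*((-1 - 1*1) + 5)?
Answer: 12385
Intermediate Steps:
q = 12 (q = 4*((-1 - 1) + 5) = 4*(-2 + 5) = 4*3 = 12)
(12117 + k(q)) + 124 = (12117 + 12²) + 124 = (12117 + 144) + 124 = 12261 + 124 = 12385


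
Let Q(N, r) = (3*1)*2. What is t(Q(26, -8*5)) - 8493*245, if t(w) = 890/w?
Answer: -6241910/3 ≈ -2.0806e+6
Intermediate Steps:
Q(N, r) = 6 (Q(N, r) = 3*2 = 6)
t(Q(26, -8*5)) - 8493*245 = 890/6 - 8493*245 = 890*(⅙) - 2080785 = 445/3 - 2080785 = -6241910/3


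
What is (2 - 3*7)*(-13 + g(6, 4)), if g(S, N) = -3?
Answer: 304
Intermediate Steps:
(2 - 3*7)*(-13 + g(6, 4)) = (2 - 3*7)*(-13 - 3) = (2 - 21)*(-16) = -19*(-16) = 304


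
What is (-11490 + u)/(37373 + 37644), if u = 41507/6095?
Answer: -69990043/457228615 ≈ -0.15307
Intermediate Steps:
u = 41507/6095 (u = 41507*(1/6095) = 41507/6095 ≈ 6.8100)
(-11490 + u)/(37373 + 37644) = (-11490 + 41507/6095)/(37373 + 37644) = -69990043/6095/75017 = -69990043/6095*1/75017 = -69990043/457228615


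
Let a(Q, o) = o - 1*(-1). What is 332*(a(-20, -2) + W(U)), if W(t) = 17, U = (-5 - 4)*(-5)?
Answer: 5312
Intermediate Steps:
a(Q, o) = 1 + o (a(Q, o) = o + 1 = 1 + o)
U = 45 (U = -9*(-5) = 45)
332*(a(-20, -2) + W(U)) = 332*((1 - 2) + 17) = 332*(-1 + 17) = 332*16 = 5312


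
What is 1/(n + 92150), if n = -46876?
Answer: 1/45274 ≈ 2.2088e-5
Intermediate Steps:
1/(n + 92150) = 1/(-46876 + 92150) = 1/45274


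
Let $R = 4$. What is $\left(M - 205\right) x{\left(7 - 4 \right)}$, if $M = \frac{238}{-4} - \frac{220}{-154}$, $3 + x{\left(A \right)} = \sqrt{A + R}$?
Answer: $\frac{11049}{14} - \frac{3683 \sqrt{7}}{14} \approx 93.193$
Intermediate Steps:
$x{\left(A \right)} = -3 + \sqrt{4 + A}$ ($x{\left(A \right)} = -3 + \sqrt{A + 4} = -3 + \sqrt{4 + A}$)
$M = - \frac{813}{14}$ ($M = 238 \left(- \frac{1}{4}\right) - - \frac{10}{7} = - \frac{119}{2} + \frac{10}{7} = - \frac{813}{14} \approx -58.071$)
$\left(M - 205\right) x{\left(7 - 4 \right)} = \left(- \frac{813}{14} - 205\right) \left(-3 + \sqrt{4 + \left(7 - 4\right)}\right) = - \frac{3683 \left(-3 + \sqrt{4 + 3}\right)}{14} = - \frac{3683 \left(-3 + \sqrt{7}\right)}{14} = \frac{11049}{14} - \frac{3683 \sqrt{7}}{14}$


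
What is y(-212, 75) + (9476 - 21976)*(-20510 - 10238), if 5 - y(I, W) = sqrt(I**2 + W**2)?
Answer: 384350005 - sqrt(50569) ≈ 3.8435e+8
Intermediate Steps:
y(I, W) = 5 - sqrt(I**2 + W**2)
y(-212, 75) + (9476 - 21976)*(-20510 - 10238) = (5 - sqrt((-212)**2 + 75**2)) + (9476 - 21976)*(-20510 - 10238) = (5 - sqrt(44944 + 5625)) - 12500*(-30748) = (5 - sqrt(50569)) + 384350000 = 384350005 - sqrt(50569)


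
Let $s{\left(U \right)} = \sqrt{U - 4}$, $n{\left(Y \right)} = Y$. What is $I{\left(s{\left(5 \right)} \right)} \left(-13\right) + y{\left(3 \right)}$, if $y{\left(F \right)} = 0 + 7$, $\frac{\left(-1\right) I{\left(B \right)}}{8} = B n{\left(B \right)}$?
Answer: $111$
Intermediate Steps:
$s{\left(U \right)} = \sqrt{-4 + U}$
$I{\left(B \right)} = - 8 B^{2}$ ($I{\left(B \right)} = - 8 B B = - 8 B^{2}$)
$y{\left(F \right)} = 7$
$I{\left(s{\left(5 \right)} \right)} \left(-13\right) + y{\left(3 \right)} = - 8 \left(\sqrt{-4 + 5}\right)^{2} \left(-13\right) + 7 = - 8 \left(\sqrt{1}\right)^{2} \left(-13\right) + 7 = - 8 \cdot 1^{2} \left(-13\right) + 7 = \left(-8\right) 1 \left(-13\right) + 7 = \left(-8\right) \left(-13\right) + 7 = 104 + 7 = 111$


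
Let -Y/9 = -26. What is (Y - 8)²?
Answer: 51076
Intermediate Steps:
Y = 234 (Y = -9*(-26) = 234)
(Y - 8)² = (234 - 8)² = 226² = 51076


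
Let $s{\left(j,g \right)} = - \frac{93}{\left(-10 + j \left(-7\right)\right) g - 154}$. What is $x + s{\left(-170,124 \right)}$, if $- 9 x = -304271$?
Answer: $\frac{14824691383}{438498} \approx 33808.0$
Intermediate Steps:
$x = \frac{304271}{9}$ ($x = \left(- \frac{1}{9}\right) \left(-304271\right) = \frac{304271}{9} \approx 33808.0$)
$s{\left(j,g \right)} = - \frac{93}{-154 + g \left(-10 - 7 j\right)}$ ($s{\left(j,g \right)} = - \frac{93}{\left(-10 - 7 j\right) g - 154} = - \frac{93}{g \left(-10 - 7 j\right) - 154} = - \frac{93}{-154 + g \left(-10 - 7 j\right)}$)
$x + s{\left(-170,124 \right)} = \frac{304271}{9} + \frac{93}{154 + 10 \cdot 124 + 7 \cdot 124 \left(-170\right)} = \frac{304271}{9} + \frac{93}{154 + 1240 - 147560} = \frac{304271}{9} + \frac{93}{-146166} = \frac{304271}{9} + 93 \left(- \frac{1}{146166}\right) = \frac{304271}{9} - \frac{31}{48722} = \frac{14824691383}{438498}$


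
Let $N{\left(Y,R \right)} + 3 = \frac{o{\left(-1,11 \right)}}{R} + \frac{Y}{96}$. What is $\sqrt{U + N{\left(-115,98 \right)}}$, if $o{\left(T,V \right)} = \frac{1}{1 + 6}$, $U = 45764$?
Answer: $\frac{\sqrt{63284710062}}{1176} \approx 213.92$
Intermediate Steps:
$o{\left(T,V \right)} = \frac{1}{7}$
$N{\left(Y,R \right)} = -3 + \frac{1}{7 R} + \frac{Y}{96}$ ($N{\left(Y,R \right)} = -3 + \left(\frac{1}{7 R} + \frac{Y}{96}\right) = -3 + \frac{1}{7 R} + \frac{Y}{96}$)
$\sqrt{U + N{\left(-115,98 \right)}} = \sqrt{45764 + \left(-3 + \frac{1}{7 \cdot 98} + \frac{1}{96} \left(-115\right)\right)} = \sqrt{45764 - \frac{138181}{32928}} = \sqrt{\frac{1506778811}{32928}} = \frac{\sqrt{63284710062}}{1176}$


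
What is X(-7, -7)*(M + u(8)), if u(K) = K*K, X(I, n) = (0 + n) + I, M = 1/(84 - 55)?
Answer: -25998/29 ≈ -896.48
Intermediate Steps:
M = 1/29 ≈ 0.034483
X(I, n) = I + n (X(I, n) = n + I = I + n)
u(K) = K²
X(-7, -7)*(M + u(8)) = (-7 - 7)*(1/29 + 8²) = -14*(1/29 + 64) = -14*1857/29 = -25998/29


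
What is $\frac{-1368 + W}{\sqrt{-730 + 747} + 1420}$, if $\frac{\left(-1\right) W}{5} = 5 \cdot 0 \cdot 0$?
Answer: $- \frac{1942560}{2016383} + \frac{1368 \sqrt{17}}{2016383} \approx -0.96059$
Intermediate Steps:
$W = 0$ ($W = - 5 \cdot 5 \cdot 0 \cdot 0 = - 5 \cdot 0 \cdot 0 = \left(-5\right) 0 = 0$)
$\frac{-1368 + W}{\sqrt{-730 + 747} + 1420} = \frac{-1368 + 0}{\sqrt{-730 + 747} + 1420} = \frac{1}{\sqrt{17} + 1420} \left(-1368\right) = \frac{1}{1420 + \sqrt{17}} \left(-1368\right) = - \frac{1368}{1420 + \sqrt{17}}$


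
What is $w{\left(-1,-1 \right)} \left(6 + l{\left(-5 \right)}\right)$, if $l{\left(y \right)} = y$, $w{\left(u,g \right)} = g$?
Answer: $-1$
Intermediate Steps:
$w{\left(-1,-1 \right)} \left(6 + l{\left(-5 \right)}\right) = - (6 - 5) = \left(-1\right) 1 = -1$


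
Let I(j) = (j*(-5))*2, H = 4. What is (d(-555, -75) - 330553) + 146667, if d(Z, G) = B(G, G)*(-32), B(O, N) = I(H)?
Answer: -182606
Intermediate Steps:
I(j) = -10*j (I(j) = -5*j*2 = -10*j)
B(O, N) = -40 (B(O, N) = -10*4 = -40)
d(Z, G) = 1280 (d(Z, G) = -40*(-32) = 1280)
(d(-555, -75) - 330553) + 146667 = (1280 - 330553) + 146667 = -329273 + 146667 = -182606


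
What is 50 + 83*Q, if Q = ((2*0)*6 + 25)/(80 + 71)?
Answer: 9625/151 ≈ 63.742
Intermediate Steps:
Q = 25/151 (Q = (0*6 + 25)/151 = (0 + 25)*(1/151) = 25*(1/151) = 25/151 ≈ 0.16556)
50 + 83*Q = 50 + 83*(25/151) = 50 + 2075/151 = 9625/151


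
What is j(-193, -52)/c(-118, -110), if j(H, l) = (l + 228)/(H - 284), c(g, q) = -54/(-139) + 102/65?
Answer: -18070/95877 ≈ -0.18847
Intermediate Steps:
c(g, q) = 17688/9035 (c(g, q) = -54*(-1/139) + 102*(1/65) = 54/139 + 102/65 = 17688/9035)
j(H, l) = (228 + l)/(-284 + H)
j(-193, -52)/c(-118, -110) = ((228 - 52)/(-284 - 193))/(17688/9035) = (176/(-477))*(9035/17688) = -1/477*176*(9035/17688) = -176/477*9035/17688 = -18070/95877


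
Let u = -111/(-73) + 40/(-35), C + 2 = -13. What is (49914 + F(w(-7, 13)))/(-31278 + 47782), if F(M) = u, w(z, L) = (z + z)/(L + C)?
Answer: 25506247/8433544 ≈ 3.0244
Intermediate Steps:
C = -15 (C = -2 - 13 = -15)
u = 193/511 (u = -111*(-1/73) + 40*(-1/35) = 111/73 - 8/7 = 193/511 ≈ 0.37769)
w(z, L) = 2*z/(-15 + L) (w(z, L) = (z + z)/(L - 15) = (2*z)/(-15 + L) = 2*z/(-15 + L))
F(M) = 193/511
(49914 + F(w(-7, 13)))/(-31278 + 47782) = (49914 + 193/511)/(-31278 + 47782) = (25506247/511)/16504 = (25506247/511)*(1/16504) = 25506247/8433544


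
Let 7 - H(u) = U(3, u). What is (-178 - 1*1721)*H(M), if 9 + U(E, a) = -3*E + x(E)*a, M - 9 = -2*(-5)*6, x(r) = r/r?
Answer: 83556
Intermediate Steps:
x(r) = 1
M = 69 (M = 9 - 2*(-5)*6 = 9 - (-10)*6 = 9 - 1*(-60) = 9 + 60 = 69)
U(E, a) = -9 + a - 3*E (U(E, a) = -9 + (-3*E + 1*a) = -9 + (-3*E + a) = -9 + (a - 3*E) = -9 + a - 3*E)
H(u) = 25 - u (H(u) = 7 - (-9 + u - 3*3) = 7 - (-9 + u - 9) = 7 - (-18 + u) = 7 + (18 - u) = 25 - u)
(-178 - 1*1721)*H(M) = (-178 - 1*1721)*(25 - 1*69) = (-178 - 1721)*(25 - 69) = -1899*(-44) = 83556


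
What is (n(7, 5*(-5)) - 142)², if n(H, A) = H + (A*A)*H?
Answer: 17977600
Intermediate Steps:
n(H, A) = H + H*A² (n(H, A) = H + A²*H = H + H*A²)
(n(7, 5*(-5)) - 142)² = (7*(1 + (5*(-5))²) - 142)² = (7*(1 + (-25)²) - 142)² = (7*(1 + 625) - 142)² = (7*626 - 142)² = (4382 - 142)² = 4240² = 17977600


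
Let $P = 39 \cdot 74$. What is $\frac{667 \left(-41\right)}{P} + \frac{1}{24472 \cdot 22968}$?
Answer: $- \frac{2561834580671}{270357062976} \approx -9.4757$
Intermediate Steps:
$P = 2886$
$\frac{667 \left(-41\right)}{P} + \frac{1}{24472 \cdot 22968} = \frac{667 \left(-41\right)}{2886} + \frac{1}{24472 \cdot 22968} = \left(-27347\right) \frac{1}{2886} + \frac{1}{24472} \cdot \frac{1}{22968} = - \frac{27347}{2886} + \frac{1}{562072896} = - \frac{2561834580671}{270357062976}$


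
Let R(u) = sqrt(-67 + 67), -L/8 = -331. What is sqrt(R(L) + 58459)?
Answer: sqrt(58459) ≈ 241.78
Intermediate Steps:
L = 2648 (L = -8*(-331) = 2648)
R(u) = 0 (R(u) = sqrt(0) = 0)
sqrt(R(L) + 58459) = sqrt(0 + 58459) = sqrt(58459)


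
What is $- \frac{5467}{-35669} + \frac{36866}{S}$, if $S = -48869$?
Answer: $- \frac{1047806531}{1743108361} \approx -0.60111$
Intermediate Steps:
$- \frac{5467}{-35669} + \frac{36866}{S} = - \frac{5467}{-35669} + \frac{36866}{-48869} = \left(-5467\right) \left(- \frac{1}{35669}\right) + 36866 \left(- \frac{1}{48869}\right) = \frac{5467}{35669} - \frac{36866}{48869} = - \frac{1047806531}{1743108361}$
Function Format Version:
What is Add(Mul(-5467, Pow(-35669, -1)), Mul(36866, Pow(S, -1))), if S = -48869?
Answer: Rational(-1047806531, 1743108361) ≈ -0.60111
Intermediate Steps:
Add(Mul(-5467, Pow(-35669, -1)), Mul(36866, Pow(S, -1))) = Add(Mul(-5467, Pow(-35669, -1)), Mul(36866, Pow(-48869, -1))) = Add(Mul(-5467, Rational(-1, 35669)), Mul(36866, Rational(-1, 48869))) = Add(Rational(5467, 35669), Rational(-36866, 48869)) = Rational(-1047806531, 1743108361)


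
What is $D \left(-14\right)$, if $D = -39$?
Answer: $546$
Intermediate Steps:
$D \left(-14\right) = \left(-39\right) \left(-14\right) = 546$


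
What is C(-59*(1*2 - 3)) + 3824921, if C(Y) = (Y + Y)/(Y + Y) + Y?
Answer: 3824981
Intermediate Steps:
C(Y) = 1 + Y (C(Y) = (2*Y)/((2*Y)) + Y = (2*Y)*(1/(2*Y)) + Y = 1 + Y)
C(-59*(1*2 - 3)) + 3824921 = (1 - 59*(1*2 - 3)) + 3824921 = (1 - 59*(2 - 3)) + 3824921 = (1 - 59*(-1)) + 3824921 = (1 + 59) + 3824921 = 60 + 3824921 = 3824981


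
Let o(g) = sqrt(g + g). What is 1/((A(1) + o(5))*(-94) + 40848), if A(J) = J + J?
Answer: 2033/82657362 + 47*sqrt(10)/826573620 ≈ 2.4775e-5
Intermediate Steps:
A(J) = 2*J
o(g) = sqrt(2)*sqrt(g) (o(g) = sqrt(2*g) = sqrt(2)*sqrt(g))
1/((A(1) + o(5))*(-94) + 40848) = 1/((2*1 + sqrt(2)*sqrt(5))*(-94) + 40848) = 1/((2 + sqrt(10))*(-94) + 40848) = 1/((-188 - 94*sqrt(10)) + 40848) = 1/(40660 - 94*sqrt(10))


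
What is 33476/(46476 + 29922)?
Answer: 16738/38199 ≈ 0.43818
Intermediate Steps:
33476/(46476 + 29922) = 33476/76398 = 33476*(1/76398) = 16738/38199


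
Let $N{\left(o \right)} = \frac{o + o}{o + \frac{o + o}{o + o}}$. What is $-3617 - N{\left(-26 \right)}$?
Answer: $- \frac{90477}{25} \approx -3619.1$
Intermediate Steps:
$N{\left(o \right)} = \frac{2 o}{1 + o}$ ($N{\left(o \right)} = \frac{2 o}{o + \frac{2 o}{2 o}} = \frac{2 o}{o + 2 o \frac{1}{2 o}} = \frac{2 o}{o + 1} = \frac{2 o}{1 + o}$)
$-3617 - N{\left(-26 \right)} = -3617 - 2 \left(-26\right) \frac{1}{1 - 26} = -3617 - 2 \left(-26\right) \frac{1}{-25} = -3617 - 2 \left(-26\right) \left(- \frac{1}{25}\right) = -3617 - \frac{52}{25} = - \frac{90477}{25}$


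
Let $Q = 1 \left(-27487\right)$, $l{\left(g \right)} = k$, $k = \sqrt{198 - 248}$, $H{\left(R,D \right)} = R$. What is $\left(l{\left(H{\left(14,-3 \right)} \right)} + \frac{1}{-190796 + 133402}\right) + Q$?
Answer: $- \frac{1577588879}{57394} + 5 i \sqrt{2} \approx -27487.0 + 7.0711 i$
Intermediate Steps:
$k = 5 i \sqrt{2}$ ($k = \sqrt{-50} = 5 i \sqrt{2} \approx 7.0711 i$)
$l{\left(g \right)} = 5 i \sqrt{2}$
$Q = -27487$
$\left(l{\left(H{\left(14,-3 \right)} \right)} + \frac{1}{-190796 + 133402}\right) + Q = \left(5 i \sqrt{2} + \frac{1}{-190796 + 133402}\right) - 27487 = \left(5 i \sqrt{2} + \frac{1}{-57394}\right) - 27487 = \left(5 i \sqrt{2} - \frac{1}{57394}\right) - 27487 = \left(- \frac{1}{57394} + 5 i \sqrt{2}\right) - 27487 = - \frac{1577588879}{57394} + 5 i \sqrt{2}$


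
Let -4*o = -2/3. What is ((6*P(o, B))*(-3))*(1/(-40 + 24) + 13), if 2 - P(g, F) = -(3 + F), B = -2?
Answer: -5589/8 ≈ -698.63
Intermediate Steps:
o = ⅙ (o = -(-1)/(2*3) = -¼*(-⅔) = ⅙ ≈ 0.16667)
P(g, F) = 5 + F (P(g, F) = 2 - (-1)*(3 + F) = 2 - (-3 - F) = 2 + (3 + F) = 5 + F)
((6*P(o, B))*(-3))*(1/(-40 + 24) + 13) = ((6*(5 - 2))*(-3))*(1/(-40 + 24) + 13) = ((6*3)*(-3))*(1/(-16) + 13) = (18*(-3))*(-1/16 + 13) = -54*207/16 = -5589/8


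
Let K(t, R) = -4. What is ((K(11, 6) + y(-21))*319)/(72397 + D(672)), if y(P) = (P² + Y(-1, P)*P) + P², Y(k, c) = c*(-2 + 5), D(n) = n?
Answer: 702119/73069 ≈ 9.6090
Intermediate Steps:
Y(k, c) = 3*c (Y(k, c) = c*3 = 3*c)
y(P) = 5*P² (y(P) = (P² + (3*P)*P) + P² = (P² + 3*P²) + P² = 4*P² + P² = 5*P²)
((K(11, 6) + y(-21))*319)/(72397 + D(672)) = ((-4 + 5*(-21)²)*319)/(72397 + 672) = ((-4 + 5*441)*319)/73069 = ((-4 + 2205)*319)*(1/73069) = (2201*319)*(1/73069) = 702119*(1/73069) = 702119/73069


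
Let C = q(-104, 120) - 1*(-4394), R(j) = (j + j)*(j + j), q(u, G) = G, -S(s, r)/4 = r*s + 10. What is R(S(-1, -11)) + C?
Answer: 32738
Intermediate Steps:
S(s, r) = -40 - 4*r*s (S(s, r) = -4*(r*s + 10) = -4*(10 + r*s) = -40 - 4*r*s)
R(j) = 4*j**2 (R(j) = (2*j)*(2*j) = 4*j**2)
C = 4514 (C = 120 - 1*(-4394) = 120 + 4394 = 4514)
R(S(-1, -11)) + C = 4*(-40 - 4*(-11)*(-1))**2 + 4514 = 4*(-40 - 44)**2 + 4514 = 4*(-84)**2 + 4514 = 4*7056 + 4514 = 28224 + 4514 = 32738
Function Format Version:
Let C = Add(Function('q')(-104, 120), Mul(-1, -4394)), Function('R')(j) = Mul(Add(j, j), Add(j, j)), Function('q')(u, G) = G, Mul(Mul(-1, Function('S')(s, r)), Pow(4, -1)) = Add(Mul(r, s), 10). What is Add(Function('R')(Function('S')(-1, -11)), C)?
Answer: 32738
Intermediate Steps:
Function('S')(s, r) = Add(-40, Mul(-4, r, s)) (Function('S')(s, r) = Mul(-4, Add(Mul(r, s), 10)) = Mul(-4, Add(10, Mul(r, s))) = Add(-40, Mul(-4, r, s)))
Function('R')(j) = Mul(4, Pow(j, 2)) (Function('R')(j) = Mul(Mul(2, j), Mul(2, j)) = Mul(4, Pow(j, 2)))
C = 4514 (C = Add(120, Mul(-1, -4394)) = Add(120, 4394) = 4514)
Add(Function('R')(Function('S')(-1, -11)), C) = Add(Mul(4, Pow(Add(-40, Mul(-4, -11, -1)), 2)), 4514) = Add(Mul(4, Pow(Add(-40, -44), 2)), 4514) = Add(Mul(4, Pow(-84, 2)), 4514) = Add(Mul(4, 7056), 4514) = Add(28224, 4514) = 32738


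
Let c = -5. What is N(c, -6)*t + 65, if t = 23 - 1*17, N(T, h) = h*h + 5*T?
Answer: 131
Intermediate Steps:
N(T, h) = h² + 5*T
t = 6 (t = 23 - 17 = 6)
N(c, -6)*t + 65 = ((-6)² + 5*(-5))*6 + 65 = (36 - 25)*6 + 65 = 11*6 + 65 = 66 + 65 = 131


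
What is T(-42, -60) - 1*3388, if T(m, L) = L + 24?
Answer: -3424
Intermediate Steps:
T(m, L) = 24 + L
T(-42, -60) - 1*3388 = (24 - 60) - 1*3388 = -36 - 3388 = -3424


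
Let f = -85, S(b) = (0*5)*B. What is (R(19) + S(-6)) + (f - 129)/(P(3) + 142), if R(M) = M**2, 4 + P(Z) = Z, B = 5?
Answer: 50687/141 ≈ 359.48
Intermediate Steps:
P(Z) = -4 + Z
S(b) = 0 (S(b) = (0*5)*5 = 0*5 = 0)
(R(19) + S(-6)) + (f - 129)/(P(3) + 142) = (19**2 + 0) + (-85 - 129)/((-4 + 3) + 142) = (361 + 0) - 214/(-1 + 142) = 361 - 214/141 = 50687/141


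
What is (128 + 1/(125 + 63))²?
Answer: 579124225/35344 ≈ 16385.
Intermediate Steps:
(128 + 1/(125 + 63))² = (128 + 1/188)² = (24065/188)² = 579124225/35344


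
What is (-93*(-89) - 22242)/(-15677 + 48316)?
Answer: -13965/32639 ≈ -0.42786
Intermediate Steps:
(-93*(-89) - 22242)/(-15677 + 48316) = (8277 - 22242)/32639 = -13965*1/32639 = -13965/32639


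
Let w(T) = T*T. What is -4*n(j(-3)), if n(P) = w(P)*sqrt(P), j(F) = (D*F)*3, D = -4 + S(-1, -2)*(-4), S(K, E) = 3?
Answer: -995328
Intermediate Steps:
D = -16 (D = -4 + 3*(-4) = -4 - 12 = -16)
j(F) = -48*F (j(F) = -16*F*3 = -48*F)
w(T) = T**2
n(P) = P**(5/2) (n(P) = P**2*sqrt(P) = P**(5/2))
-4*n(j(-3)) = -4*(-48*(-3))**(5/2) = -4*144**(5/2) = -4*248832 = -995328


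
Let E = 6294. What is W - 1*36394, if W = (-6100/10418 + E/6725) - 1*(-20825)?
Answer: -545377969529/35030525 ≈ -15569.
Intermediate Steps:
W = 729522957321/35030525 (W = (-6100/10418 + 6294/6725) - 1*(-20825) = (-6100*1/10418 + 6294*(1/6725)) + 20825 = (-3050/5209 + 6294/6725) + 20825 = 12274196/35030525 + 20825 = 729522957321/35030525 ≈ 20825.)
W - 1*36394 = 729522957321/35030525 - 1*36394 = 729522957321/35030525 - 36394 = -545377969529/35030525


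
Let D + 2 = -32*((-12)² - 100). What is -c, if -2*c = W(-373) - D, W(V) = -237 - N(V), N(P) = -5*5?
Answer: 599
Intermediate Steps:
N(P) = -25
W(V) = -212 (W(V) = -237 - 1*(-25) = -237 + 25 = -212)
D = -1410 (D = -2 - 32*((-12)² - 100) = -2 - 32*(144 - 100) = -2 - 32*44 = -2 - 1408 = -1410)
c = -599 (c = -(-212 - 1*(-1410))/2 = -(-212 + 1410)/2 = -½*1198 = -599)
-c = -1*(-599) = 599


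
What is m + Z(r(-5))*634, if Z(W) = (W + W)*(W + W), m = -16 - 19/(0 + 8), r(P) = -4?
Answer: 324461/8 ≈ 40558.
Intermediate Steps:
m = -147/8 (m = -16 - 19/8 = -147/8 ≈ -18.375)
Z(W) = 4*W² (Z(W) = (2*W)*(2*W) = 4*W²)
m + Z(r(-5))*634 = -147/8 + (4*(-4)²)*634 = -147/8 + (4*16)*634 = -147/8 + 64*634 = -147/8 + 40576 = 324461/8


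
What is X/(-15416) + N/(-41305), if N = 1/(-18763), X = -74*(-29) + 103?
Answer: -1742987837619/11947488102440 ≈ -0.14589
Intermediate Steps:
X = 2249 (X = 2146 + 103 = 2249)
N = -1/18763 ≈ -5.3296e-5
X/(-15416) + N/(-41305) = 2249/(-15416) - 1/18763/(-41305) = 2249*(-1/15416) - 1/18763*(-1/41305) = -2249/15416 + 1/775005715 = -1742987837619/11947488102440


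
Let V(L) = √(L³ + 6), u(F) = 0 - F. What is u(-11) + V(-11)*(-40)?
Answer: 11 - 200*I*√53 ≈ 11.0 - 1456.0*I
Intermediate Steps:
u(F) = -F
V(L) = √(6 + L³)
u(-11) + V(-11)*(-40) = -1*(-11) + √(6 + (-11)³)*(-40) = 11 + √(6 - 1331)*(-40) = 11 + √(-1325)*(-40) = 11 + (5*I*√53)*(-40) = 11 - 200*I*√53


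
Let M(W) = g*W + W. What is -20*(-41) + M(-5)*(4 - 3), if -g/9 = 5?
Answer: 1040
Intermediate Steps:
g = -45 (g = -9*5 = -45)
M(W) = -44*W (M(W) = -45*W + W = -44*W)
-20*(-41) + M(-5)*(4 - 3) = -20*(-41) + (-44*(-5))*(4 - 3) = 820 + 220*1 = 820 + 220 = 1040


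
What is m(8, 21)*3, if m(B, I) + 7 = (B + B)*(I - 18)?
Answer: 123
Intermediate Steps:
m(B, I) = -7 + 2*B*(-18 + I) (m(B, I) = -7 + (B + B)*(I - 18) = -7 + (2*B)*(-18 + I) = -7 + 2*B*(-18 + I))
m(8, 21)*3 = (-7 - 36*8 + 2*8*21)*3 = (-7 - 288 + 336)*3 = 41*3 = 123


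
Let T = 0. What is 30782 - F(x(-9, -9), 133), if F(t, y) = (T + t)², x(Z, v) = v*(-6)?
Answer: 27866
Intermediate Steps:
x(Z, v) = -6*v
F(t, y) = t² (F(t, y) = (0 + t)² = t²)
30782 - F(x(-9, -9), 133) = 30782 - (-6*(-9))² = 30782 - 1*54² = 30782 - 1*2916 = 30782 - 2916 = 27866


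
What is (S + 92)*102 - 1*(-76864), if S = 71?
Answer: 93490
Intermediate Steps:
(S + 92)*102 - 1*(-76864) = (71 + 92)*102 - 1*(-76864) = 163*102 + 76864 = 16626 + 76864 = 93490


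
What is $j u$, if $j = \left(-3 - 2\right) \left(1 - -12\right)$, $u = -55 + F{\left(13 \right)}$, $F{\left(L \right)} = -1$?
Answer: $3640$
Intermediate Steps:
$u = -56$ ($u = -55 - 1 = -56$)
$j = -65$ ($j = - 5 \left(1 + 12\right) = \left(-5\right) 13 = -65$)
$j u = \left(-65\right) \left(-56\right) = 3640$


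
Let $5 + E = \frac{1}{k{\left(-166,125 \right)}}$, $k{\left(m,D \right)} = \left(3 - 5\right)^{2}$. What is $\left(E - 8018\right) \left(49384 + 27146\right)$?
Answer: $- \frac{1227962115}{2} \approx -6.1398 \cdot 10^{8}$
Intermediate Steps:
$k{\left(m,D \right)} = 4$ ($k{\left(m,D \right)} = \left(-2\right)^{2} = 4$)
$E = - \frac{19}{4}$ ($E = -5 + \frac{1}{4} = - \frac{19}{4} \approx -4.75$)
$\left(E - 8018\right) \left(49384 + 27146\right) = \left(- \frac{19}{4} - 8018\right) \left(49384 + 27146\right) = \left(- \frac{32091}{4}\right) 76530 = - \frac{1227962115}{2}$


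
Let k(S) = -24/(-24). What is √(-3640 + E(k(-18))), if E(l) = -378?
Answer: 7*I*√82 ≈ 63.388*I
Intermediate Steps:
k(S) = 1 (k(S) = -24*(-1/24) = 1)
√(-3640 + E(k(-18))) = √(-3640 - 378) = √(-4018) = 7*I*√82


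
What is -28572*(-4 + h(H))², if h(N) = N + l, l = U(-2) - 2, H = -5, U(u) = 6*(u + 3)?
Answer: -714300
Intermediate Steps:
U(u) = 18 + 6*u (U(u) = 6*(3 + u) = 18 + 6*u)
l = 4 (l = (18 + 6*(-2)) - 2 = (18 - 12) - 2 = 6 - 2 = 4)
h(N) = 4 + N (h(N) = N + 4 = 4 + N)
-28572*(-4 + h(H))² = -28572*(-4 + (4 - 5))² = -28572*(-4 - 1)² = -28572*(-5)² = -28572*25 = -714300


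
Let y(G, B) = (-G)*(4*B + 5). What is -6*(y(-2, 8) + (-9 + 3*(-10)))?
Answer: -210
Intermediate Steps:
y(G, B) = -G*(5 + 4*B) (y(G, B) = (-G)*(5 + 4*B) = -G*(5 + 4*B))
-6*(y(-2, 8) + (-9 + 3*(-10))) = -6*(-1*(-2)*(5 + 4*8) + (-9 + 3*(-10))) = -6*(-1*(-2)*(5 + 32) + (-9 - 30)) = -6*(-1*(-2)*37 - 39) = -6*(74 - 39) = -6*35 = -210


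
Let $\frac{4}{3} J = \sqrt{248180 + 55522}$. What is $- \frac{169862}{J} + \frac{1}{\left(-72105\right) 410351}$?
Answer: $- \frac{1}{29588358855} - \frac{48532 \sqrt{6198}}{9297} \approx -410.97$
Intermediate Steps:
$J = \frac{21 \sqrt{6198}}{4}$ ($J = \frac{3 \sqrt{248180 + 55522}}{4} = \frac{3 \sqrt{303702}}{4} = \frac{3 \cdot 7 \sqrt{6198}}{4} = \frac{21 \sqrt{6198}}{4} \approx 413.32$)
$- \frac{169862}{J} + \frac{1}{\left(-72105\right) 410351} = - \frac{169862}{\frac{21}{4} \sqrt{6198}} + \frac{1}{\left(-72105\right) 410351} = - 169862 \frac{2 \sqrt{6198}}{65079} - \frac{1}{29588358855} = - \frac{48532 \sqrt{6198}}{9297} - \frac{1}{29588358855} = - \frac{1}{29588358855} - \frac{48532 \sqrt{6198}}{9297}$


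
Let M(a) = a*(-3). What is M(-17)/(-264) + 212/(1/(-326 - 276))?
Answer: -11230929/88 ≈ -1.2762e+5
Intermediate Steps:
M(a) = -3*a
M(-17)/(-264) + 212/(1/(-326 - 276)) = -3*(-17)/(-264) + 212/(1/(-326 - 276)) = 51*(-1/264) + 212/(1/(-602)) = -17/88 + 212/(-1/602) = -17/88 + 212*(-602) = -17/88 - 127624 = -11230929/88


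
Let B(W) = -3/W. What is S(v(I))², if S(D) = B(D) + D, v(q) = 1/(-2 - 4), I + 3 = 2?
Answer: 11449/36 ≈ 318.03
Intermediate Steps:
I = -1 (I = -3 + 2 = -1)
v(q) = -⅙ (v(q) = 1/(-6) = -⅙)
S(D) = D - 3/D (S(D) = -3/D + D = D - 3/D)
S(v(I))² = (-⅙ - 3/(-⅙))² = (-⅙ - 3*(-6))² = (-⅙ + 18)² = (107/6)² = 11449/36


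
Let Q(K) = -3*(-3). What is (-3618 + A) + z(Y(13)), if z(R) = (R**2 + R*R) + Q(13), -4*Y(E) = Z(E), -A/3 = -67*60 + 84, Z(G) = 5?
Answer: 65617/8 ≈ 8202.1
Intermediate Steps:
A = 11808 (A = -3*(-67*60 + 84) = -3*(-4020 + 84) = -3*(-3936) = 11808)
Q(K) = 9
Y(E) = -5/4 (Y(E) = -1/4*5 = -5/4)
z(R) = 9 + 2*R**2 (z(R) = (R**2 + R*R) + 9 = (R**2 + R**2) + 9 = 2*R**2 + 9 = 9 + 2*R**2)
(-3618 + A) + z(Y(13)) = (-3618 + 11808) + (9 + 2*(-5/4)**2) = 8190 + (9 + 2*(25/16)) = 8190 + (9 + 25/8) = 8190 + 97/8 = 65617/8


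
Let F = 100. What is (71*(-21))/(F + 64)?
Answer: -1491/164 ≈ -9.0915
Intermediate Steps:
(71*(-21))/(F + 64) = (71*(-21))/(100 + 64) = -1491/164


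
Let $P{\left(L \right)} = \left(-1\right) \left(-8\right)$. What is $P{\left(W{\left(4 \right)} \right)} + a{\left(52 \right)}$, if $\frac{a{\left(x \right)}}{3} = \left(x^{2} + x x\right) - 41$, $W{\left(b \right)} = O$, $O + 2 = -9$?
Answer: $16109$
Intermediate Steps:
$O = -11$ ($O = -2 - 9 = -11$)
$W{\left(b \right)} = -11$
$a{\left(x \right)} = -123 + 6 x^{2}$ ($a{\left(x \right)} = 3 \left(\left(x^{2} + x x\right) - 41\right) = 3 \left(\left(x^{2} + x^{2}\right) - 41\right) = 3 \left(2 x^{2} - 41\right) = 3 \left(-41 + 2 x^{2}\right) = -123 + 6 x^{2}$)
$P{\left(L \right)} = 8$
$P{\left(W{\left(4 \right)} \right)} + a{\left(52 \right)} = 8 - \left(123 - 6 \cdot 52^{2}\right) = 8 + \left(-123 + 6 \cdot 2704\right) = 8 + \left(-123 + 16224\right) = 8 + 16101 = 16109$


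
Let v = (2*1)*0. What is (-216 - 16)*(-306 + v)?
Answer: 70992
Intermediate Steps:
v = 0 (v = 2*0 = 0)
(-216 - 16)*(-306 + v) = (-216 - 16)*(-306 + 0) = -232*(-306) = 70992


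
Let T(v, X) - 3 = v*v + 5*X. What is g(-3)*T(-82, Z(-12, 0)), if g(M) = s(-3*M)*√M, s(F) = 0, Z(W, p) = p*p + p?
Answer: 0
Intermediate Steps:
Z(W, p) = p + p² (Z(W, p) = p² + p = p + p²)
T(v, X) = 3 + v² + 5*X (T(v, X) = 3 + (v*v + 5*X) = 3 + (v² + 5*X) = 3 + v² + 5*X)
g(M) = 0 (g(M) = 0*√M = 0)
g(-3)*T(-82, Z(-12, 0)) = 0*(3 + (-82)² + 5*(0*(1 + 0))) = 0*(3 + 6724 + 5*(0*1)) = 0*(3 + 6724 + 5*0) = 0*(3 + 6724 + 0) = 0*6727 = 0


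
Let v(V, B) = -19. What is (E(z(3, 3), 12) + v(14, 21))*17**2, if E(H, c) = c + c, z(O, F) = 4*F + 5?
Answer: 1445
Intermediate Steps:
z(O, F) = 5 + 4*F
E(H, c) = 2*c
(E(z(3, 3), 12) + v(14, 21))*17**2 = (2*12 - 19)*17**2 = (24 - 19)*289 = 5*289 = 1445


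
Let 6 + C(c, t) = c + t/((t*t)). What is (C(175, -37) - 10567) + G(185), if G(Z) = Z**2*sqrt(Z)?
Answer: -384727/37 + 34225*sqrt(185) ≈ 4.5511e+5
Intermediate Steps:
C(c, t) = -6 + c + 1/t (C(c, t) = -6 + (c + t/((t*t))) = -6 + (c + t/(t**2)) = -6 + (c + t/t**2) = -6 + (c + 1/t) = -6 + c + 1/t)
G(Z) = Z**(5/2)
(C(175, -37) - 10567) + G(185) = ((-6 + 175 + 1/(-37)) - 10567) + 185**(5/2) = ((-6 + 175 - 1/37) - 10567) + 34225*sqrt(185) = (6252/37 - 10567) + 34225*sqrt(185) = -384727/37 + 34225*sqrt(185)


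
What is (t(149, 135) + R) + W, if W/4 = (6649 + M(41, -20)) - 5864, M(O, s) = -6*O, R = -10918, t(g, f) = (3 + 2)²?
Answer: -8737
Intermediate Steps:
t(g, f) = 25 (t(g, f) = 5² = 25)
W = 2156 (W = 4*((6649 - 6*41) - 5864) = 4*((6649 - 246) - 5864) = 4*(6403 - 5864) = 4*539 = 2156)
(t(149, 135) + R) + W = (25 - 10918) + 2156 = -10893 + 2156 = -8737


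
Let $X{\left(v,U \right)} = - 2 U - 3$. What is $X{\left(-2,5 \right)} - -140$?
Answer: $127$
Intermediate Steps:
$X{\left(v,U \right)} = -3 - 2 U$
$X{\left(-2,5 \right)} - -140 = \left(-3 - 10\right) - -140 = \left(-3 - 10\right) + 140 = -13 + 140 = 127$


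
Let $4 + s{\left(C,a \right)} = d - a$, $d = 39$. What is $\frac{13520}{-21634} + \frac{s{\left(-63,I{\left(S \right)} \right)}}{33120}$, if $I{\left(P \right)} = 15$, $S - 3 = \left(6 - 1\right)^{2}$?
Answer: $- \frac{11183743}{17912952} \approx -0.62434$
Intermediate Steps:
$S = 28$ ($S = 3 + \left(6 - 1\right)^{2} = 3 + 5^{2} = 3 + 25 = 28$)
$s{\left(C,a \right)} = 35 - a$ ($s{\left(C,a \right)} = -4 - \left(-39 + a\right) = 35 - a$)
$\frac{13520}{-21634} + \frac{s{\left(-63,I{\left(S \right)} \right)}}{33120} = \frac{13520}{-21634} + \frac{35 - 15}{33120} = 13520 \left(- \frac{1}{21634}\right) + \left(35 - 15\right) \frac{1}{33120} = - \frac{6760}{10817} + 20 \cdot \frac{1}{33120} = - \frac{6760}{10817} + \frac{1}{1656} = - \frac{11183743}{17912952}$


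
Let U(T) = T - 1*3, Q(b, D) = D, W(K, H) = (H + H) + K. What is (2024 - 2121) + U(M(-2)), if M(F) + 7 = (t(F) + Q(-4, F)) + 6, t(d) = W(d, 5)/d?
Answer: -107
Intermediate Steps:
W(K, H) = K + 2*H (W(K, H) = 2*H + K = K + 2*H)
t(d) = (10 + d)/d (t(d) = (d + 2*5)/d = (d + 10)/d = (10 + d)/d)
M(F) = -1 + F + (10 + F)/F (M(F) = -7 + (((10 + F)/F + F) + 6) = -7 + ((F + (10 + F)/F) + 6) = -7 + (6 + F + (10 + F)/F) = -1 + F + (10 + F)/F)
U(T) = -3 + T (U(T) = T - 3 = -3 + T)
(2024 - 2121) + U(M(-2)) = (2024 - 2121) + (-3 + (-2 + 10/(-2))) = -97 + (-3 + (-2 + 10*(-1/2))) = -97 + (-3 + (-2 - 5)) = -97 + (-3 - 7) = -97 - 10 = -107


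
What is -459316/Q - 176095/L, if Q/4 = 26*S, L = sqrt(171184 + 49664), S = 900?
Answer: -8833/1800 - 176095*sqrt(13803)/55212 ≈ -379.62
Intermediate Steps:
L = 4*sqrt(13803) (L = sqrt(220848) = 4*sqrt(13803) ≈ 469.94)
Q = 93600 (Q = 4*(26*900) = 4*23400 = 93600)
-459316/Q - 176095/L = -459316/93600 - 176095*sqrt(13803)/55212 = -459316*1/93600 - 176095*sqrt(13803)/55212 = -8833/1800 - 176095*sqrt(13803)/55212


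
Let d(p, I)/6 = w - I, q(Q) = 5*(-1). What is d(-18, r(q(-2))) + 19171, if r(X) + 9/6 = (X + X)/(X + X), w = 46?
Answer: 19450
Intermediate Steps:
q(Q) = -5
r(X) = -1/2 (r(X) = -3/2 + (X + X)/(X + X) = -3/2 + (2*X)/((2*X)) = -3/2 + (2*X)*(1/(2*X)) = -3/2 + 1 = -1/2)
d(p, I) = 276 - 6*I (d(p, I) = 6*(46 - I) = 276 - 6*I)
d(-18, r(q(-2))) + 19171 = (276 - 6*(-1/2)) + 19171 = (276 + 3) + 19171 = 279 + 19171 = 19450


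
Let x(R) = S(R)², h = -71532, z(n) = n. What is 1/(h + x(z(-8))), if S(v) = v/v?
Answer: -1/71531 ≈ -1.3980e-5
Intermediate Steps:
S(v) = 1
x(R) = 1 (x(R) = 1² = 1)
1/(h + x(z(-8))) = 1/(-71532 + 1) = 1/(-71531) = -1/71531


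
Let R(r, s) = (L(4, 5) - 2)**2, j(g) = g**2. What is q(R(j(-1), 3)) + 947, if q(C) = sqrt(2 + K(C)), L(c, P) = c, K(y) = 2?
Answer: 949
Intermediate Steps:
R(r, s) = 4 (R(r, s) = (4 - 2)**2 = 2**2 = 4)
q(C) = 2 (q(C) = sqrt(2 + 2) = sqrt(4) = 2)
q(R(j(-1), 3)) + 947 = 2 + 947 = 949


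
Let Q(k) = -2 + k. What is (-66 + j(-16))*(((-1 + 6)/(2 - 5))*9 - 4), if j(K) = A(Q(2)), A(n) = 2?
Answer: 1216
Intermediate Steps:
j(K) = 2
(-66 + j(-16))*(((-1 + 6)/(2 - 5))*9 - 4) = (-66 + 2)*(((-1 + 6)/(2 - 5))*9 - 4) = -64*((5/(-3))*9 - 4) = -64*((5*(-⅓))*9 - 4) = -64*(-5/3*9 - 4) = -64*(-15 - 4) = -64*(-19) = 1216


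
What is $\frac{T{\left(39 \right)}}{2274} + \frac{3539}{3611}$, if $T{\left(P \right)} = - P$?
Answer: $\frac{2635619}{2737138} \approx 0.96291$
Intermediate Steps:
$\frac{T{\left(39 \right)}}{2274} + \frac{3539}{3611} = \frac{\left(-1\right) 39}{2274} + \frac{3539}{3611} = \left(-39\right) \frac{1}{2274} + 3539 \cdot \frac{1}{3611} = - \frac{13}{758} + \frac{3539}{3611} = \frac{2635619}{2737138}$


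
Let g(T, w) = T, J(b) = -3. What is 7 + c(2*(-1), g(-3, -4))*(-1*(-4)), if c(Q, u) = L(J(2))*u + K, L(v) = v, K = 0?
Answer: 43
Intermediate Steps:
c(Q, u) = -3*u (c(Q, u) = -3*u + 0 = -3*u)
7 + c(2*(-1), g(-3, -4))*(-1*(-4)) = 7 + (-3*(-3))*(-1*(-4)) = 7 + 9*4 = 7 + 36 = 43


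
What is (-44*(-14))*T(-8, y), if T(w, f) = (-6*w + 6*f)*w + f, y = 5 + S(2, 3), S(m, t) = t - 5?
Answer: -323400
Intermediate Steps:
S(m, t) = -5 + t
y = 3 (y = 5 + (-5 + 3) = 5 - 2 = 3)
T(w, f) = f + w*(-6*w + 6*f) (T(w, f) = w*(-6*w + 6*f) + f = f + w*(-6*w + 6*f))
(-44*(-14))*T(-8, y) = (-44*(-14))*(3 - 6*(-8)**2 + 6*3*(-8)) = 616*(3 - 6*64 - 144) = 616*(3 - 384 - 144) = 616*(-525) = -323400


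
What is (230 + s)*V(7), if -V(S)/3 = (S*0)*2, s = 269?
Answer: 0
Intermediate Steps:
V(S) = 0 (V(S) = -3*S*0*2 = -0*2 = -3*0 = 0)
(230 + s)*V(7) = (230 + 269)*0 = 499*0 = 0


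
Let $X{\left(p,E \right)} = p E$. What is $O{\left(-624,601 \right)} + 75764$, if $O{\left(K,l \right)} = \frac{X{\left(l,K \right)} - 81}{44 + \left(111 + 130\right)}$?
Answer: $\frac{1414509}{19} \approx 74448.0$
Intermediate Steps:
$X{\left(p,E \right)} = E p$
$O{\left(K,l \right)} = - \frac{27}{95} + \frac{K l}{285}$ ($O{\left(K,l \right)} = \frac{K l - 81}{44 + \left(111 + 130\right)} = \frac{-81 + K l}{44 + 241} = \frac{-81 + K l}{285} = \left(-81 + K l\right) \frac{1}{285} = - \frac{27}{95} + \frac{K l}{285}$)
$O{\left(-624,601 \right)} + 75764 = \left(- \frac{27}{95} + \frac{1}{285} \left(-624\right) 601\right) + 75764 = \left(- \frac{27}{95} - \frac{125008}{95}\right) + 75764 = - \frac{25007}{19} + 75764 = \frac{1414509}{19}$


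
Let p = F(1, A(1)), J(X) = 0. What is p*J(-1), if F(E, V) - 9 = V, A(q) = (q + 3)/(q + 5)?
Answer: 0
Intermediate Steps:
A(q) = (3 + q)/(5 + q)
F(E, V) = 9 + V
p = 29/3 (p = 9 + (3 + 1)/(5 + 1) = 9 + 4/6 = 9 + (1/6)*4 = 9 + 2/3 = 29/3 ≈ 9.6667)
p*J(-1) = (29/3)*0 = 0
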